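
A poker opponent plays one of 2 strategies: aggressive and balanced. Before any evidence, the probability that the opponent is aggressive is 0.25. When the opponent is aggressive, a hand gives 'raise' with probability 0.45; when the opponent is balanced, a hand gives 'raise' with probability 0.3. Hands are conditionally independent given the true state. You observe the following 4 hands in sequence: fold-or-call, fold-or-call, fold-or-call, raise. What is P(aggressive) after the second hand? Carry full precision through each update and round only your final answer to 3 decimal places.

0.171

After 'fold-or-call': P(aggressive) = 0.55·0.2500 / (0.55·0.2500 + 0.7·0.7500) ≈ 0.2075
After 'fold-or-call': P(aggressive) = 0.55·0.2075 / (0.55·0.2075 + 0.7·0.7925) ≈ 0.1707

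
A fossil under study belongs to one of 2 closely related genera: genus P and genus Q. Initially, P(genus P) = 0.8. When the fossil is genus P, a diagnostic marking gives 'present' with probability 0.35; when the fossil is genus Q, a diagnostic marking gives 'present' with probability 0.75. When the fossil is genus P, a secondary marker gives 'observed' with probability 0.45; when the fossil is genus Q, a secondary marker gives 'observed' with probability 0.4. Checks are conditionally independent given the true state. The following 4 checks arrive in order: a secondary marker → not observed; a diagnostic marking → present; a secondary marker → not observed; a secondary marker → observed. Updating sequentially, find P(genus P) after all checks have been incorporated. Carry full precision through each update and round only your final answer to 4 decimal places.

Each posterior becomes the prior for the next update.
After a secondary marker='not observed': P(genus P) = 0.55·0.8000 / (0.55·0.8000 + 0.6·0.2000) ≈ 0.7857
After a diagnostic marking='present': P(genus P) = 0.35·0.7857 / (0.35·0.7857 + 0.75·0.2143) ≈ 0.6311
After a secondary marker='not observed': P(genus P) = 0.55·0.6311 / (0.55·0.6311 + 0.6·0.3689) ≈ 0.6107
After a secondary marker='observed': P(genus P) = 0.45·0.6107 / (0.45·0.6107 + 0.4·0.3893) ≈ 0.6383

0.6383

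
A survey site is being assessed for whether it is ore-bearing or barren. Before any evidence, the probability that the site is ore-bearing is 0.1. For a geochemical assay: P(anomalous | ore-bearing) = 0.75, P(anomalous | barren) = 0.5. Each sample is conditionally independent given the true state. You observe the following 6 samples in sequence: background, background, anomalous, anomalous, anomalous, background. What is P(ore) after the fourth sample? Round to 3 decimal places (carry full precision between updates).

0.059

After 'background': P(ore) = 0.25·0.1000 / (0.25·0.1000 + 0.5·0.9000) ≈ 0.0526
After 'background': P(ore) = 0.25·0.0526 / (0.25·0.0526 + 0.5·0.9474) ≈ 0.0270
After 'anomalous': P(ore) = 0.75·0.0270 / (0.75·0.0270 + 0.5·0.9730) ≈ 0.0400
After 'anomalous': P(ore) = 0.75·0.0400 / (0.75·0.0400 + 0.5·0.9600) ≈ 0.0588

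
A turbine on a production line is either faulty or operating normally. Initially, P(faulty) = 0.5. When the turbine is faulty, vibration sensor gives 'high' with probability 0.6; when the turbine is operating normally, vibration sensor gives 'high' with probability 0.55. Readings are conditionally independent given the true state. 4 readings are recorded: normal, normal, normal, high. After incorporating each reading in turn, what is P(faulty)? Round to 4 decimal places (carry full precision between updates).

Each posterior becomes the prior for the next update.
After 'normal': P(faulty) = 0.4·0.5000 / (0.4·0.5000 + 0.45·0.5000) ≈ 0.4706
After 'normal': P(faulty) = 0.4·0.4706 / (0.4·0.4706 + 0.45·0.5294) ≈ 0.4414
After 'normal': P(faulty) = 0.4·0.4414 / (0.4·0.4414 + 0.45·0.5586) ≈ 0.4126
After 'high': P(faulty) = 0.6·0.4126 / (0.6·0.4126 + 0.55·0.5874) ≈ 0.4338

0.4338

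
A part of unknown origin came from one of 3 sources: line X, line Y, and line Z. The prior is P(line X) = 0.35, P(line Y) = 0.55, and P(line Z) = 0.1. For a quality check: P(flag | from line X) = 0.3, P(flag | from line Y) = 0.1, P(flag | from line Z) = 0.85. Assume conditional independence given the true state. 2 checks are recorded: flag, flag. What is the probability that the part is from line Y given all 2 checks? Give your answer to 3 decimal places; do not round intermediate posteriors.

After 'flag': normaliser = 0.3·0.3500 + 0.1·0.5500 + 0.85·0.1000; P(line X) ≈ 0.4286, P(line Y) ≈ 0.2245, P(line Z) ≈ 0.3469
After 'flag': normaliser = 0.3·0.4286 + 0.1·0.2245 + 0.85·0.3469; P(line X) ≈ 0.2883, P(line Y) ≈ 0.0503, P(line Z) ≈ 0.6613

0.050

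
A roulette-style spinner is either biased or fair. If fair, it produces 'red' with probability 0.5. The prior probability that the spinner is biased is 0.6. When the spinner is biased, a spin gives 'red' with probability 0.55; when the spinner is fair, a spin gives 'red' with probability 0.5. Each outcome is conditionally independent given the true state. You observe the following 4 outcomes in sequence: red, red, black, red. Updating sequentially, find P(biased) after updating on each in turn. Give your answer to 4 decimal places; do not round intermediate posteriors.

0.6425

After 'red': P(biased) = 0.55·0.6000 / (0.55·0.6000 + 0.5·0.4000) ≈ 0.6226
After 'red': P(biased) = 0.55·0.6226 / (0.55·0.6226 + 0.5·0.3774) ≈ 0.6448
After 'black': P(biased) = 0.45·0.6448 / (0.45·0.6448 + 0.5·0.3552) ≈ 0.6203
After 'red': P(biased) = 0.55·0.6203 / (0.55·0.6203 + 0.5·0.3797) ≈ 0.6425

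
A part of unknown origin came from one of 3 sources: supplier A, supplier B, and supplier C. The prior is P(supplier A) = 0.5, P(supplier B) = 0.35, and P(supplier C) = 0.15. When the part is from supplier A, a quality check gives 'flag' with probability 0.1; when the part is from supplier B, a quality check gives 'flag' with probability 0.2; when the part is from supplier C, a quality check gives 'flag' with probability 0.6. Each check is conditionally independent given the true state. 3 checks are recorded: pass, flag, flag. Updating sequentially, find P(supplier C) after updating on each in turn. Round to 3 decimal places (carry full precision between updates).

0.579

Apply Bayes' rule sequentially, carrying P(supplier C) forward.
After 'pass': normaliser = 0.9·0.5000 + 0.8·0.3500 + 0.4·0.1500; P(supplier A) ≈ 0.5696, P(supplier B) ≈ 0.3544, P(supplier C) ≈ 0.0759
After 'flag': normaliser = 0.1·0.5696 + 0.2·0.3544 + 0.6·0.0759; P(supplier A) ≈ 0.3285, P(supplier B) ≈ 0.4088, P(supplier C) ≈ 0.2628
After 'flag': normaliser = 0.1·0.3285 + 0.2·0.4088 + 0.6·0.2628; P(supplier A) ≈ 0.1206, P(supplier B) ≈ 0.3003, P(supplier C) ≈ 0.5791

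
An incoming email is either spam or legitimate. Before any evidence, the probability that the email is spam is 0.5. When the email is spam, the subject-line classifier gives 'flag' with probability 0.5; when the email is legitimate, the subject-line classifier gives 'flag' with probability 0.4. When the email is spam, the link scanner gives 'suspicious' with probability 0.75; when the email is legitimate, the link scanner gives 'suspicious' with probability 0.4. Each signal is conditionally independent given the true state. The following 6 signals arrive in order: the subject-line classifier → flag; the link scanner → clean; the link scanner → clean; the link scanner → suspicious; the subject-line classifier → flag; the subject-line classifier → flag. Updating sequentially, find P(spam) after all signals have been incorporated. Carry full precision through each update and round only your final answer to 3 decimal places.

0.389

Each posterior becomes the prior for the next update.
After the subject-line classifier='flag': P(spam) = 0.5·0.5000 / (0.5·0.5000 + 0.4·0.5000) ≈ 0.5556
After the link scanner='clean': P(spam) = 0.25·0.5556 / (0.25·0.5556 + 0.6·0.4444) ≈ 0.3425
After the link scanner='clean': P(spam) = 0.25·0.3425 / (0.25·0.3425 + 0.6·0.6575) ≈ 0.1783
After the link scanner='suspicious': P(spam) = 0.75·0.1783 / (0.75·0.1783 + 0.4·0.8217) ≈ 0.2892
After the subject-line classifier='flag': P(spam) = 0.5·0.2892 / (0.5·0.2892 + 0.4·0.7108) ≈ 0.3371
After the subject-line classifier='flag': P(spam) = 0.5·0.3371 / (0.5·0.3371 + 0.4·0.6629) ≈ 0.3887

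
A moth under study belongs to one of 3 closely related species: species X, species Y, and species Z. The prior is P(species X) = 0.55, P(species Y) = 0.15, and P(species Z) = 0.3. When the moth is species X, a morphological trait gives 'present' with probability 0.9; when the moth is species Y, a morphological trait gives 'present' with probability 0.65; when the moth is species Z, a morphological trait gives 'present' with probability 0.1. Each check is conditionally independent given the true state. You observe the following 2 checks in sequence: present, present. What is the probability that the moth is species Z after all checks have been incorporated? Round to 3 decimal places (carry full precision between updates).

0.006

After 'present': normaliser = 0.9·0.5500 + 0.65·0.1500 + 0.1·0.3000; P(species X) ≈ 0.7952, P(species Y) ≈ 0.1566, P(species Z) ≈ 0.0482
After 'present': normaliser = 0.9·0.7952 + 0.65·0.1566 + 0.1·0.0482; P(species X) ≈ 0.8703, P(species Y) ≈ 0.1238, P(species Z) ≈ 0.0059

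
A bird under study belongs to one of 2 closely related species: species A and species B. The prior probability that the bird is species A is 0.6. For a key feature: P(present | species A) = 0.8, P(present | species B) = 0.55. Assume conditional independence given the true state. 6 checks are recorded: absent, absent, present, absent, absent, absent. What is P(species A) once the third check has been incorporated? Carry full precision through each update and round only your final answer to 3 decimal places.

0.301

After 'absent': P(species A) = 0.2·0.6000 / (0.2·0.6000 + 0.45·0.4000) ≈ 0.4000
After 'absent': P(species A) = 0.2·0.4000 / (0.2·0.4000 + 0.45·0.6000) ≈ 0.2286
After 'present': P(species A) = 0.8·0.2286 / (0.8·0.2286 + 0.55·0.7714) ≈ 0.3012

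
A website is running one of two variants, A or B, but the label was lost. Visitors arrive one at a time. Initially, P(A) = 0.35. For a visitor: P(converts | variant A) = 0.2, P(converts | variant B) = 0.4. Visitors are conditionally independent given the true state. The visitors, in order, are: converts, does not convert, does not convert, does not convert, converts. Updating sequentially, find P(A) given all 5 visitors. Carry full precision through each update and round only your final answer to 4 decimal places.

After 'converts': P(A) = 0.2·0.3500 / (0.2·0.3500 + 0.4·0.6500) ≈ 0.2121
After 'does not convert': P(A) = 0.8·0.2121 / (0.8·0.2121 + 0.6·0.7879) ≈ 0.2642
After 'does not convert': P(A) = 0.8·0.2642 / (0.8·0.2642 + 0.6·0.7358) ≈ 0.3237
After 'does not convert': P(A) = 0.8·0.3237 / (0.8·0.3237 + 0.6·0.6763) ≈ 0.3896
After 'converts': P(A) = 0.2·0.3896 / (0.2·0.3896 + 0.4·0.6104) ≈ 0.2419

0.2419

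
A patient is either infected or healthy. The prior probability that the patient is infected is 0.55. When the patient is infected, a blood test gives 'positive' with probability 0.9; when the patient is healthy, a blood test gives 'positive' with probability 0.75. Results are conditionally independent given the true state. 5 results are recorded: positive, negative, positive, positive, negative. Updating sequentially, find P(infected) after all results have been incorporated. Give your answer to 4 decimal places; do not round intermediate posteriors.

0.2526

After 'positive': P(infected) = 0.9·0.5500 / (0.9·0.5500 + 0.75·0.4500) ≈ 0.5946
After 'negative': P(infected) = 0.1·0.5946 / (0.1·0.5946 + 0.25·0.4054) ≈ 0.3697
After 'positive': P(infected) = 0.9·0.3697 / (0.9·0.3697 + 0.75·0.6303) ≈ 0.4131
After 'positive': P(infected) = 0.9·0.4131 / (0.9·0.4131 + 0.75·0.5869) ≈ 0.4579
After 'negative': P(infected) = 0.1·0.4579 / (0.1·0.4579 + 0.25·0.5421) ≈ 0.2526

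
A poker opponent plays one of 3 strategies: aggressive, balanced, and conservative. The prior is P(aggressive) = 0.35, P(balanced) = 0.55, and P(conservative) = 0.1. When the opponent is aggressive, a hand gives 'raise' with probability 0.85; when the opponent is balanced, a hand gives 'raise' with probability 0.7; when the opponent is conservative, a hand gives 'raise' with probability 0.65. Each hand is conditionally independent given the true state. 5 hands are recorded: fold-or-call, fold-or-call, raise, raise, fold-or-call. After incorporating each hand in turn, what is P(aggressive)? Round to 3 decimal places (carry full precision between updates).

After 'fold-or-call': normaliser = 0.15·0.3500 + 0.3·0.5500 + 0.35·0.1000; P(aggressive) ≈ 0.2079, P(balanced) ≈ 0.6535, P(conservative) ≈ 0.1386
After 'fold-or-call': normaliser = 0.15·0.2079 + 0.3·0.6535 + 0.35·0.1386; P(aggressive) ≈ 0.1131, P(balanced) ≈ 0.7110, P(conservative) ≈ 0.1759
After 'raise': normaliser = 0.85·0.1131 + 0.7·0.7110 + 0.65·0.1759; P(aggressive) ≈ 0.1358, P(balanced) ≈ 0.7028, P(conservative) ≈ 0.1615
After 'raise': normaliser = 0.85·0.1358 + 0.7·0.7028 + 0.65·0.1615; P(aggressive) ≈ 0.1620, P(balanced) ≈ 0.6906, P(conservative) ≈ 0.1474
After 'fold-or-call': normaliser = 0.15·0.1620 + 0.3·0.6906 + 0.35·0.1474; P(aggressive) ≈ 0.0858, P(balanced) ≈ 0.7319, P(conservative) ≈ 0.1822

0.086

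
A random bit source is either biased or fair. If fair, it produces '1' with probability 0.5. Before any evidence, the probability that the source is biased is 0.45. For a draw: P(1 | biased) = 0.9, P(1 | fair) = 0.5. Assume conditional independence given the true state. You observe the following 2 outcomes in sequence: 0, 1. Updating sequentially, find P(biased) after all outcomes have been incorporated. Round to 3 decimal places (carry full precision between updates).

0.228

After '0': P(biased) = 0.1·0.4500 / (0.1·0.4500 + 0.5·0.5500) ≈ 0.1406
After '1': P(biased) = 0.9·0.1406 / (0.9·0.1406 + 0.5·0.8594) ≈ 0.2275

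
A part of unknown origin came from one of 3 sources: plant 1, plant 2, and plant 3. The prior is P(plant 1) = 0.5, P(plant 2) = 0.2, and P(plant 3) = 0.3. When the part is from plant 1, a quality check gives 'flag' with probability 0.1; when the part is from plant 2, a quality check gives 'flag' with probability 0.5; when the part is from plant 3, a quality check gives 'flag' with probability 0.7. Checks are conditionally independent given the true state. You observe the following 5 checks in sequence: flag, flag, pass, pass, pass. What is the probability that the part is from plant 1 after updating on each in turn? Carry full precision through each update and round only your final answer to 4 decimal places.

After 'flag': normaliser = 0.1·0.5000 + 0.5·0.2000 + 0.7·0.3000; P(plant 1) ≈ 0.1389, P(plant 2) ≈ 0.2778, P(plant 3) ≈ 0.5833
After 'flag': normaliser = 0.1·0.1389 + 0.5·0.2778 + 0.7·0.5833; P(plant 1) ≈ 0.0248, P(plant 2) ≈ 0.2475, P(plant 3) ≈ 0.7277
After 'pass': normaliser = 0.9·0.0248 + 0.5·0.2475 + 0.3·0.7277; P(plant 1) ≈ 0.0611, P(plant 2) ≈ 0.3397, P(plant 3) ≈ 0.5992
After 'pass': normaliser = 0.9·0.0611 + 0.5·0.3397 + 0.3·0.5992; P(plant 1) ≈ 0.1360, P(plant 2) ≈ 0.4197, P(plant 3) ≈ 0.4443
After 'pass': normaliser = 0.9·0.1360 + 0.5·0.4197 + 0.3·0.4443; P(plant 1) ≈ 0.2629, P(plant 2) ≈ 0.4508, P(plant 3) ≈ 0.2863

0.2629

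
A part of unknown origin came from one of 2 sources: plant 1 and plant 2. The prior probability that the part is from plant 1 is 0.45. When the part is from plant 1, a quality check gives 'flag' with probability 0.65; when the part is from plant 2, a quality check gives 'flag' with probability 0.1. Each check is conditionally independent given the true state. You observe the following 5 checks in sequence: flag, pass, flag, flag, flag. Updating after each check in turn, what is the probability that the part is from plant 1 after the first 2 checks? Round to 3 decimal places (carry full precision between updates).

Each posterior becomes the prior for the next update.
After 'flag': P(plant 1) = 0.65·0.4500 / (0.65·0.4500 + 0.1·0.5500) ≈ 0.8417
After 'pass': P(plant 1) = 0.35·0.8417 / (0.35·0.8417 + 0.9·0.1583) ≈ 0.6741

0.674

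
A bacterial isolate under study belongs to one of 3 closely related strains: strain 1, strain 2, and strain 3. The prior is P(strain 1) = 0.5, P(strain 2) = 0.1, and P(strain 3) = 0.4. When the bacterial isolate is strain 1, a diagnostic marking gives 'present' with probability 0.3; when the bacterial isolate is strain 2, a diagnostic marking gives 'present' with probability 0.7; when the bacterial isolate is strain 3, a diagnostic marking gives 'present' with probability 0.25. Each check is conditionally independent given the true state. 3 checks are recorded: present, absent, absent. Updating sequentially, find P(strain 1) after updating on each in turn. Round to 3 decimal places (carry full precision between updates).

Each posterior becomes the prior for the next update.
After 'present': normaliser = 0.3·0.5000 + 0.7·0.1000 + 0.25·0.4000; P(strain 1) ≈ 0.4688, P(strain 2) ≈ 0.2188, P(strain 3) ≈ 0.3125
After 'absent': normaliser = 0.7·0.4688 + 0.3·0.2188 + 0.75·0.3125; P(strain 1) ≈ 0.5224, P(strain 2) ≈ 0.1045, P(strain 3) ≈ 0.3731
After 'absent': normaliser = 0.7·0.5224 + 0.3·0.1045 + 0.75·0.3731; P(strain 1) ≈ 0.5402, P(strain 2) ≈ 0.0463, P(strain 3) ≈ 0.4135

0.540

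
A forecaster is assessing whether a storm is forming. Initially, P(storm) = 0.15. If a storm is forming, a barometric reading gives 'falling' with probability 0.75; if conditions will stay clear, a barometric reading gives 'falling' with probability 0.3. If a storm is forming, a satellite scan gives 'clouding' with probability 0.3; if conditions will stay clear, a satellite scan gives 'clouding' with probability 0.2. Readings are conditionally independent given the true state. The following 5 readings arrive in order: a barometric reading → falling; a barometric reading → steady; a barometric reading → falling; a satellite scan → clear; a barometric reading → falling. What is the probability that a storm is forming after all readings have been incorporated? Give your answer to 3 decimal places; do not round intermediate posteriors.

Each posterior becomes the prior for the next update.
After a barometric reading='falling': P(storm) = 0.75·0.1500 / (0.75·0.1500 + 0.3·0.8500) ≈ 0.3061
After a barometric reading='steady': P(storm) = 0.25·0.3061 / (0.25·0.3061 + 0.7·0.6939) ≈ 0.1361
After a barometric reading='falling': P(storm) = 0.75·0.1361 / (0.75·0.1361 + 0.3·0.8639) ≈ 0.2826
After a satellite scan='clear': P(storm) = 0.7·0.2826 / (0.7·0.2826 + 0.8·0.7174) ≈ 0.2563
After a barometric reading='falling': P(storm) = 0.75·0.2563 / (0.75·0.2563 + 0.3·0.7437) ≈ 0.4628

0.463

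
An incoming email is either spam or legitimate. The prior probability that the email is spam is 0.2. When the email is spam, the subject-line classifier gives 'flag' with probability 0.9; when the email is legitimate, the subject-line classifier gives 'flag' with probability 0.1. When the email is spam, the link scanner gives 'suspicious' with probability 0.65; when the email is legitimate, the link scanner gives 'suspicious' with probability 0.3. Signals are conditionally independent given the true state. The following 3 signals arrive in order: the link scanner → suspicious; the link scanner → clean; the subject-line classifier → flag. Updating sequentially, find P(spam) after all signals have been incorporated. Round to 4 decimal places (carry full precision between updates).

0.7091

After the link scanner='suspicious': P(spam) = 0.65·0.2000 / (0.65·0.2000 + 0.3·0.8000) ≈ 0.3514
After the link scanner='clean': P(spam) = 0.35·0.3514 / (0.35·0.3514 + 0.7·0.6486) ≈ 0.2131
After the subject-line classifier='flag': P(spam) = 0.9·0.2131 / (0.9·0.2131 + 0.1·0.7869) ≈ 0.7091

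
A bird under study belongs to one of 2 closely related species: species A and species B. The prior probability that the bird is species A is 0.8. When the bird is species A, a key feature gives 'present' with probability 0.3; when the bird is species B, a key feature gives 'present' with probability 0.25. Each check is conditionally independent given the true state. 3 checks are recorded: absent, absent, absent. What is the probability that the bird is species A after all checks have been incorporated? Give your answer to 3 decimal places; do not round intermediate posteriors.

After 'absent': P(species A) = 0.7·0.8000 / (0.7·0.8000 + 0.75·0.2000) ≈ 0.7887
After 'absent': P(species A) = 0.7·0.7887 / (0.7·0.7887 + 0.75·0.2113) ≈ 0.7770
After 'absent': P(species A) = 0.7·0.7770 / (0.7·0.7770 + 0.75·0.2230) ≈ 0.7648

0.765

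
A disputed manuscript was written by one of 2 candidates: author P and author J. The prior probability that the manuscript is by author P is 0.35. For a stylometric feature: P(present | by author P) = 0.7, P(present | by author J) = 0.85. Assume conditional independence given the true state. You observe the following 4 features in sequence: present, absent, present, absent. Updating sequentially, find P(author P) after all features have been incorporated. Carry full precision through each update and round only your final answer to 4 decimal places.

After 'present': P(author P) = 0.7·0.3500 / (0.7·0.3500 + 0.85·0.6500) ≈ 0.3072
After 'absent': P(author P) = 0.3·0.3072 / (0.3·0.3072 + 0.15·0.6928) ≈ 0.4700
After 'present': P(author P) = 0.7·0.4700 / (0.7·0.4700 + 0.85·0.5300) ≈ 0.4221
After 'absent': P(author P) = 0.3·0.4221 / (0.3·0.4221 + 0.15·0.5779) ≈ 0.5936

0.5936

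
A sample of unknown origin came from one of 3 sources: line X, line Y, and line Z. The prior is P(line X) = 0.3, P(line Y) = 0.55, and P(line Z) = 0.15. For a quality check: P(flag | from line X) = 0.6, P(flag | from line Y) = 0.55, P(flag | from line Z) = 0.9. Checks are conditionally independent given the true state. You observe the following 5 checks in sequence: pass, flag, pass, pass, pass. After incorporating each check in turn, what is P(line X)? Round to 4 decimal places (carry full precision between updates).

0.2706

After 'pass': normaliser = 0.4·0.3000 + 0.45·0.5500 + 0.1·0.1500; P(line X) ≈ 0.3137, P(line Y) ≈ 0.6471, P(line Z) ≈ 0.0392
After 'flag': normaliser = 0.6·0.3137 + 0.55·0.6471 + 0.9·0.0392; P(line X) ≈ 0.3249, P(line Y) ≈ 0.6142, P(line Z) ≈ 0.0609
After 'pass': normaliser = 0.4·0.3249 + 0.45·0.6142 + 0.1·0.0609; P(line X) ≈ 0.3151, P(line Y) ≈ 0.6702, P(line Z) ≈ 0.0148
After 'pass': normaliser = 0.4·0.3151 + 0.45·0.6702 + 0.1·0.0148; P(line X) ≈ 0.2937, P(line Y) ≈ 0.7028, P(line Z) ≈ 0.0034
After 'pass': normaliser = 0.4·0.2937 + 0.45·0.7028 + 0.1·0.0034; P(line X) ≈ 0.2706, P(line Y) ≈ 0.7286, P(line Z) ≈ 0.0008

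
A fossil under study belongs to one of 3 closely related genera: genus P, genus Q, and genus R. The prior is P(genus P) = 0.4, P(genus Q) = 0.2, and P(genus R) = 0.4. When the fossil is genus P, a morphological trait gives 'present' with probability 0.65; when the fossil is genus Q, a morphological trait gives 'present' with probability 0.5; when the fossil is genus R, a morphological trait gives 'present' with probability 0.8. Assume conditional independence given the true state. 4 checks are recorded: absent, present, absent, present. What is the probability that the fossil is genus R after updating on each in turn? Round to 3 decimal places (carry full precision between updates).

0.236

Each posterior becomes the prior for the next update.
After 'absent': normaliser = 0.35·0.4000 + 0.5·0.2000 + 0.2·0.4000; P(genus P) ≈ 0.4375, P(genus Q) ≈ 0.3125, P(genus R) ≈ 0.2500
After 'present': normaliser = 0.65·0.4375 + 0.5·0.3125 + 0.8·0.2500; P(genus P) ≈ 0.4439, P(genus Q) ≈ 0.2439, P(genus R) ≈ 0.3122
After 'absent': normaliser = 0.35·0.4439 + 0.5·0.2439 + 0.2·0.3122; P(genus P) ≈ 0.4573, P(genus Q) ≈ 0.3589, P(genus R) ≈ 0.1838
After 'present': normaliser = 0.65·0.4573 + 0.5·0.3589 + 0.8·0.1838; P(genus P) ≈ 0.4765, P(genus Q) ≈ 0.2877, P(genus R) ≈ 0.2357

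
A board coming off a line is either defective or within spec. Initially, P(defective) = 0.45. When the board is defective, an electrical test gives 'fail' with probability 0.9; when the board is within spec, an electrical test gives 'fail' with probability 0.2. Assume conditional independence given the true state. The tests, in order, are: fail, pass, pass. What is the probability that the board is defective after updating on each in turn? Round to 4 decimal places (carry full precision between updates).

After 'fail': P(defective) = 0.9·0.4500 / (0.9·0.4500 + 0.2·0.5500) ≈ 0.7864
After 'pass': P(defective) = 0.1·0.7864 / (0.1·0.7864 + 0.8·0.2136) ≈ 0.3152
After 'pass': P(defective) = 0.1·0.3152 / (0.1·0.3152 + 0.8·0.6848) ≈ 0.0544

0.0544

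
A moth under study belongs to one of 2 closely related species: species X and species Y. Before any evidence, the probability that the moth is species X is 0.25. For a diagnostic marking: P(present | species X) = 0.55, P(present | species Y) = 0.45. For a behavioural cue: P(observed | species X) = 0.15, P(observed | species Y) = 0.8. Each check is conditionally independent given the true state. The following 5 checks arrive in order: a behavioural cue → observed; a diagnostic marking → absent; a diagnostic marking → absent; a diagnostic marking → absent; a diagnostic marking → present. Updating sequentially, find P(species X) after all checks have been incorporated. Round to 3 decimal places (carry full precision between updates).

0.040

Each posterior becomes the prior for the next update.
After a behavioural cue='observed': P(species X) = 0.15·0.2500 / (0.15·0.2500 + 0.8·0.7500) ≈ 0.0588
After a diagnostic marking='absent': P(species X) = 0.45·0.0588 / (0.45·0.0588 + 0.55·0.9412) ≈ 0.0486
After a diagnostic marking='absent': P(species X) = 0.45·0.0486 / (0.45·0.0486 + 0.55·0.9514) ≈ 0.0402
After a diagnostic marking='absent': P(species X) = 0.45·0.0402 / (0.45·0.0402 + 0.55·0.9598) ≈ 0.0331
After a diagnostic marking='present': P(species X) = 0.55·0.0331 / (0.55·0.0331 + 0.45·0.9669) ≈ 0.0402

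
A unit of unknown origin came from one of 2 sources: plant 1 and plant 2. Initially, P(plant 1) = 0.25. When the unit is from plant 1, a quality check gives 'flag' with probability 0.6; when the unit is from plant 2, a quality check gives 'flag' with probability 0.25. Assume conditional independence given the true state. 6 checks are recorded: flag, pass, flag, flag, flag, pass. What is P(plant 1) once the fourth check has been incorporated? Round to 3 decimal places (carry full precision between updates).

0.711

After 'flag': P(plant 1) = 0.6·0.2500 / (0.6·0.2500 + 0.25·0.7500) ≈ 0.4444
After 'pass': P(plant 1) = 0.4·0.4444 / (0.4·0.4444 + 0.75·0.5556) ≈ 0.2991
After 'flag': P(plant 1) = 0.6·0.2991 / (0.6·0.2991 + 0.25·0.7009) ≈ 0.5059
After 'flag': P(plant 1) = 0.6·0.5059 / (0.6·0.5059 + 0.25·0.4941) ≈ 0.7108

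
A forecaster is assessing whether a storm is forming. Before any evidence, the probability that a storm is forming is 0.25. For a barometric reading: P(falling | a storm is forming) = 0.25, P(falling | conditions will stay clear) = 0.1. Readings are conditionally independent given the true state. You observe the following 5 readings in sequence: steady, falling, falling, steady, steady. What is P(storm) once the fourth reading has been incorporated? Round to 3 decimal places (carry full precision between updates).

0.591

After 'steady': P(storm) = 0.75·0.2500 / (0.75·0.2500 + 0.9·0.7500) ≈ 0.2174
After 'falling': P(storm) = 0.25·0.2174 / (0.25·0.2174 + 0.1·0.7826) ≈ 0.4098
After 'falling': P(storm) = 0.25·0.4098 / (0.25·0.4098 + 0.1·0.5902) ≈ 0.6345
After 'steady': P(storm) = 0.75·0.6345 / (0.75·0.6345 + 0.9·0.3655) ≈ 0.5913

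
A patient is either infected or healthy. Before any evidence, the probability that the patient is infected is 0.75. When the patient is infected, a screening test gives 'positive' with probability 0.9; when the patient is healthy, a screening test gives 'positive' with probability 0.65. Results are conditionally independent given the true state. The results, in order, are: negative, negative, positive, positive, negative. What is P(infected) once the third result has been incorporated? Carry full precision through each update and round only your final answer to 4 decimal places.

0.2532

After 'negative': P(infected) = 0.1·0.7500 / (0.1·0.7500 + 0.35·0.2500) ≈ 0.4615
After 'negative': P(infected) = 0.1·0.4615 / (0.1·0.4615 + 0.35·0.5385) ≈ 0.1967
After 'positive': P(infected) = 0.9·0.1967 / (0.9·0.1967 + 0.65·0.8033) ≈ 0.2532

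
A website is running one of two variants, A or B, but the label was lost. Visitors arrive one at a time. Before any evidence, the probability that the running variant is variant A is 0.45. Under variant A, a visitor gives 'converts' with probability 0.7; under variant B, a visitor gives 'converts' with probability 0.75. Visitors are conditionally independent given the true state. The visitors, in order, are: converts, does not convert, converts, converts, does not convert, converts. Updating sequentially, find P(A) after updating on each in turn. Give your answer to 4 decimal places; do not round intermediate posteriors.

After 'converts': P(A) = 0.7·0.4500 / (0.7·0.4500 + 0.75·0.5500) ≈ 0.4330
After 'does not convert': P(A) = 0.3·0.4330 / (0.3·0.4330 + 0.25·0.5670) ≈ 0.4782
After 'converts': P(A) = 0.7·0.4782 / (0.7·0.4782 + 0.75·0.5218) ≈ 0.4610
After 'converts': P(A) = 0.7·0.4610 / (0.7·0.4610 + 0.75·0.5390) ≈ 0.4439
After 'does not convert': P(A) = 0.3·0.4439 / (0.3·0.4439 + 0.25·0.5561) ≈ 0.4893
After 'converts': P(A) = 0.7·0.4893 / (0.7·0.4893 + 0.75·0.5107) ≈ 0.4720

0.4720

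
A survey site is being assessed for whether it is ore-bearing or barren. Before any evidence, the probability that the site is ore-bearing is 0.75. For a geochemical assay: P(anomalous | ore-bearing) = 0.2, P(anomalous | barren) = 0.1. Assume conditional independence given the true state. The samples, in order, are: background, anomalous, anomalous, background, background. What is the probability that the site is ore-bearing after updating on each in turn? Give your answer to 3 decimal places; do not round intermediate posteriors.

0.894

After 'background': P(ore) = 0.8·0.7500 / (0.8·0.7500 + 0.9·0.2500) ≈ 0.7273
After 'anomalous': P(ore) = 0.2·0.7273 / (0.2·0.7273 + 0.1·0.2727) ≈ 0.8421
After 'anomalous': P(ore) = 0.2·0.8421 / (0.2·0.8421 + 0.1·0.1579) ≈ 0.9143
After 'background': P(ore) = 0.8·0.9143 / (0.8·0.9143 + 0.9·0.0857) ≈ 0.9046
After 'background': P(ore) = 0.8·0.9046 / (0.8·0.9046 + 0.9·0.0954) ≈ 0.8939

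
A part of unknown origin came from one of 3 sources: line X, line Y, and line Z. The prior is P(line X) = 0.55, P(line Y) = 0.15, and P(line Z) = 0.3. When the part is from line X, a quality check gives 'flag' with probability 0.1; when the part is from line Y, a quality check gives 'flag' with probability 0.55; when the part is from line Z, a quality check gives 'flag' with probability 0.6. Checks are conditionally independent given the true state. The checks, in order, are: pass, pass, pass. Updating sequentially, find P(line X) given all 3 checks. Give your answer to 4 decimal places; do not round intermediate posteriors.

0.9242

After 'pass': normaliser = 0.9·0.5500 + 0.45·0.1500 + 0.4·0.3000; P(line X) ≈ 0.7253, P(line Y) ≈ 0.0989, P(line Z) ≈ 0.1758
After 'pass': normaliser = 0.9·0.7253 + 0.45·0.0989 + 0.4·0.1758; P(line X) ≈ 0.8504, P(line Y) ≈ 0.0580, P(line Z) ≈ 0.0916
After 'pass': normaliser = 0.9·0.8504 + 0.45·0.0580 + 0.4·0.0916; P(line X) ≈ 0.9242, P(line Y) ≈ 0.0315, P(line Z) ≈ 0.0443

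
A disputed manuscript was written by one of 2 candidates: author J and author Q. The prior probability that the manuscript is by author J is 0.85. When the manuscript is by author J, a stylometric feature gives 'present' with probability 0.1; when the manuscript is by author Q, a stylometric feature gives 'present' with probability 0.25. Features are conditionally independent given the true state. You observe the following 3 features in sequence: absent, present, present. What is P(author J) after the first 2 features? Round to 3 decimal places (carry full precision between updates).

0.731

After 'absent': P(author J) = 0.9·0.8500 / (0.9·0.8500 + 0.75·0.1500) ≈ 0.8718
After 'present': P(author J) = 0.1·0.8718 / (0.1·0.8718 + 0.25·0.1282) ≈ 0.7312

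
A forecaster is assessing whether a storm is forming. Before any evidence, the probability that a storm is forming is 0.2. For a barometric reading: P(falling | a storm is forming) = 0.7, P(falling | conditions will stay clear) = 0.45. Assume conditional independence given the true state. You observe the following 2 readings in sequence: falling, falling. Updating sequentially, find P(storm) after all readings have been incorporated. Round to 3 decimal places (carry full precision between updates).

0.377

After 'falling': P(storm) = 0.7·0.2000 / (0.7·0.2000 + 0.45·0.8000) ≈ 0.2800
After 'falling': P(storm) = 0.7·0.2800 / (0.7·0.2800 + 0.45·0.7200) ≈ 0.3769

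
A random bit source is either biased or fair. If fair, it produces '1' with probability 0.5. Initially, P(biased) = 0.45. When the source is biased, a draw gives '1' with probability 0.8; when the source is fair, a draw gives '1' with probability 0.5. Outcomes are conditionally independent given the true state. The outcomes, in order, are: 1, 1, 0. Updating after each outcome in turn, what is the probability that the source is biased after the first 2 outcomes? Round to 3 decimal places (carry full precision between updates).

0.677

After '1': P(biased) = 0.8·0.4500 / (0.8·0.4500 + 0.5·0.5500) ≈ 0.5669
After '1': P(biased) = 0.8·0.5669 / (0.8·0.5669 + 0.5·0.4331) ≈ 0.6769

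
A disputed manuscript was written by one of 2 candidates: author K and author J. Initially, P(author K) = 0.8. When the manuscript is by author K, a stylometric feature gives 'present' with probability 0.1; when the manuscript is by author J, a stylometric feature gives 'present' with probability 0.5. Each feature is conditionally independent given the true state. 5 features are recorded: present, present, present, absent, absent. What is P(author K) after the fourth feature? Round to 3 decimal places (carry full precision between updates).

0.054

After 'present': P(author K) = 0.1·0.8000 / (0.1·0.8000 + 0.5·0.2000) ≈ 0.4444
After 'present': P(author K) = 0.1·0.4444 / (0.1·0.4444 + 0.5·0.5556) ≈ 0.1379
After 'present': P(author K) = 0.1·0.1379 / (0.1·0.1379 + 0.5·0.8621) ≈ 0.0310
After 'absent': P(author K) = 0.9·0.0310 / (0.9·0.0310 + 0.5·0.9690) ≈ 0.0545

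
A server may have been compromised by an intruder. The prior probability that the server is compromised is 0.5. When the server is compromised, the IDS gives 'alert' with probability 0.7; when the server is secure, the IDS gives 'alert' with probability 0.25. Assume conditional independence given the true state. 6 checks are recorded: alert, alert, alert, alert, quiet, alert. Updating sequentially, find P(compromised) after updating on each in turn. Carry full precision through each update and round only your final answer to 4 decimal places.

0.9857

After 'alert': P(compromised) = 0.7·0.5000 / (0.7·0.5000 + 0.25·0.5000) ≈ 0.7368
After 'alert': P(compromised) = 0.7·0.7368 / (0.7·0.7368 + 0.25·0.2632) ≈ 0.8869
After 'alert': P(compromised) = 0.7·0.8869 / (0.7·0.8869 + 0.25·0.1131) ≈ 0.9564
After 'alert': P(compromised) = 0.7·0.9564 / (0.7·0.9564 + 0.25·0.0436) ≈ 0.9840
After 'quiet': P(compromised) = 0.3·0.9840 / (0.3·0.9840 + 0.75·0.0160) ≈ 0.9609
After 'alert': P(compromised) = 0.7·0.9609 / (0.7·0.9609 + 0.25·0.0391) ≈ 0.9857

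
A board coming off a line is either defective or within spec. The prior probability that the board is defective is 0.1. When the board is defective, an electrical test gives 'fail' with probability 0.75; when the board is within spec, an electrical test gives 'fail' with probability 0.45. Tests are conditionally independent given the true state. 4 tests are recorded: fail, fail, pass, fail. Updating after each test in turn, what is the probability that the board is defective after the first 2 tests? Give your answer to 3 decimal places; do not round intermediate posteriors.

Each posterior becomes the prior for the next update.
After 'fail': P(defective) = 0.75·0.1000 / (0.75·0.1000 + 0.45·0.9000) ≈ 0.1562
After 'fail': P(defective) = 0.75·0.1562 / (0.75·0.1562 + 0.45·0.8438) ≈ 0.2358

0.236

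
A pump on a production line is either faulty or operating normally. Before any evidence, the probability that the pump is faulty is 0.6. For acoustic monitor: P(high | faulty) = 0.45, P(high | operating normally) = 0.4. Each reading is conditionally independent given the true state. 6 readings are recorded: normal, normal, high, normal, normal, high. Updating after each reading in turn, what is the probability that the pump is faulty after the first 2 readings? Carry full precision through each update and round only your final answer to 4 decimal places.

0.5576

After 'normal': P(faulty) = 0.55·0.6000 / (0.55·0.6000 + 0.6·0.4000) ≈ 0.5789
After 'normal': P(faulty) = 0.55·0.5789 / (0.55·0.5789 + 0.6·0.4211) ≈ 0.5576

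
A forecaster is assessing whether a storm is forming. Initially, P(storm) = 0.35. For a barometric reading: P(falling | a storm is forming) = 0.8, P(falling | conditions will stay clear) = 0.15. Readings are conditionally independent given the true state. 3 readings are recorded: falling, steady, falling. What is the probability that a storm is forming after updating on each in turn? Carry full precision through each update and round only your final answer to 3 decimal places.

0.783

After 'falling': P(storm) = 0.8·0.3500 / (0.8·0.3500 + 0.15·0.6500) ≈ 0.7417
After 'steady': P(storm) = 0.2·0.7417 / (0.2·0.7417 + 0.85·0.2583) ≈ 0.4032
After 'falling': P(storm) = 0.8·0.4032 / (0.8·0.4032 + 0.15·0.5968) ≈ 0.7828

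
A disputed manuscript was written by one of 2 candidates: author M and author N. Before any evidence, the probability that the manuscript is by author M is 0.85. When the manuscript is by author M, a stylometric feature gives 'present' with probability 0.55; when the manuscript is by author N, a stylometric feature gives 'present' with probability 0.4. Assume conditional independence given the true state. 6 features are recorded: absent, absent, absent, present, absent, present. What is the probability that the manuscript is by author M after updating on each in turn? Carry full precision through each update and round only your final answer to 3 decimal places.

After 'absent': P(author M) = 0.45·0.8500 / (0.45·0.8500 + 0.6·0.1500) ≈ 0.8095
After 'absent': P(author M) = 0.45·0.8095 / (0.45·0.8095 + 0.6·0.1905) ≈ 0.7612
After 'absent': P(author M) = 0.45·0.7612 / (0.45·0.7612 + 0.6·0.2388) ≈ 0.7051
After 'present': P(author M) = 0.55·0.7051 / (0.55·0.7051 + 0.4·0.2949) ≈ 0.7667
After 'absent': P(author M) = 0.45·0.7667 / (0.45·0.7667 + 0.6·0.2333) ≈ 0.7114
After 'present': P(author M) = 0.55·0.7114 / (0.55·0.7114 + 0.4·0.2886) ≈ 0.7722

0.772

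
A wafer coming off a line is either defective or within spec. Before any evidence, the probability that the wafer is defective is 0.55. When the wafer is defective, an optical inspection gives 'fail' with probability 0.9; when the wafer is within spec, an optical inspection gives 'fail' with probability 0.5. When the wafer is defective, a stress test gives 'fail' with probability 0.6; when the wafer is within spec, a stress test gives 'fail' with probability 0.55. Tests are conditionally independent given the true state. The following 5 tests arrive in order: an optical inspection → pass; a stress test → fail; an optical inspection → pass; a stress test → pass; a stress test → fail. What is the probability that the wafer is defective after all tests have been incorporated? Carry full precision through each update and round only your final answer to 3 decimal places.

0.049

Each posterior becomes the prior for the next update.
After an optical inspection='pass': P(defective) = 0.1·0.5500 / (0.1·0.5500 + 0.5·0.4500) ≈ 0.1964
After a stress test='fail': P(defective) = 0.6·0.1964 / (0.6·0.1964 + 0.55·0.8036) ≈ 0.2105
After an optical inspection='pass': P(defective) = 0.1·0.2105 / (0.1·0.2105 + 0.5·0.7895) ≈ 0.0506
After a stress test='pass': P(defective) = 0.4·0.0506 / (0.4·0.0506 + 0.45·0.9494) ≈ 0.0453
After a stress test='fail': P(defective) = 0.6·0.0453 / (0.6·0.0453 + 0.55·0.9547) ≈ 0.0492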